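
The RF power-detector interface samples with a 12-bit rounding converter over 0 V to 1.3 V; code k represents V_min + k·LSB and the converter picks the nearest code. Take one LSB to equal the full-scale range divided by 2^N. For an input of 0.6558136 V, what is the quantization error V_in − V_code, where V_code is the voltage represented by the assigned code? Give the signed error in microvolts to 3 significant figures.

+101 µV

Span = 1.3 V. LSB = 1.3 V / 2^12 ≈ 317.4 µV.
(0.6558136 − (0)) / LSB = 0.6558136 × 4096/1.3 = 2066.3173. Nearest integer: k = 2066.
V_code = V_min + k × range/2^12 = 0 + 2066 × 1.3/4096 = 0.6557128906 V.
Error = V_in − V_code = 0.6558136 − (0.6557128906) = +101 µV.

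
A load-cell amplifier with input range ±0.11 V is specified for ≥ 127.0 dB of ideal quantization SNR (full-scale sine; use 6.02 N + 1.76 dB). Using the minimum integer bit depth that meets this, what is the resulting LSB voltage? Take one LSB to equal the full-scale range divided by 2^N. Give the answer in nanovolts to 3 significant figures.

Full-scale range = 0.11 V − (-0.11 V) = 0.22 V.
N ≥ (127.0 − 1.76)/6.02 = 20.804 → N_min = 21.
Step size = 0.22/2097152 V = 105 nV.

105 nV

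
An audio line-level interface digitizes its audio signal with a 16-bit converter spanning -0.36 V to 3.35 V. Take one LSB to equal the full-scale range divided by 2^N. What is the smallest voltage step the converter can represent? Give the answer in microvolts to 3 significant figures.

Span: 3.35 V − (-0.36 V) = 3.71 V.
There are 2^16 = 65536 steps.
LSB = 3.71 V / 2^16 = 56.6 µV.

56.6 µV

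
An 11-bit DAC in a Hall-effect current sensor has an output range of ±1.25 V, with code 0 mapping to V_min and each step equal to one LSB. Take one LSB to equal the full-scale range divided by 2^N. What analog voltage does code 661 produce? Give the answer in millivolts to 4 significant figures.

The full-scale span is 1.25 − (-1.25) = 2.5 V. LSB = 2.5 V / 2^11.
V_out = -1.25 + 661 × (2.5/2048) V
      = -1.25 V + 0.806885 V = -0.443115 V.

-443.1 mV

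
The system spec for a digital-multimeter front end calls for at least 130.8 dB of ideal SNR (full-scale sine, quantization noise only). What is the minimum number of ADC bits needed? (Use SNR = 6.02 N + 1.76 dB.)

22 bits

N ≥ (130.8 − 1.76)/6.02 = 21.435 → N_min = 22.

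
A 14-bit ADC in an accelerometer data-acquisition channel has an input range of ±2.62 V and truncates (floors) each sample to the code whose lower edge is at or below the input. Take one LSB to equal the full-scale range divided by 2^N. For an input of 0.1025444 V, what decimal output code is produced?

8512

Full-scale range = 2.62 V − (-2.62 V) = 5.24 V. LSB = 5.24 V / 2^14 ≈ 319.8 µV.
code = ⌊(V_in − V_min)/LSB⌋ = ⌊(V_in − V_min) × 2^14 / range⌋
     = ⌊(0.1025444 − (-2.62)) × 16384 / 5.24⌋ = ⌊2.7225444 × 16384/5.24⌋
     = ⌊8512.627⌋ = 8512.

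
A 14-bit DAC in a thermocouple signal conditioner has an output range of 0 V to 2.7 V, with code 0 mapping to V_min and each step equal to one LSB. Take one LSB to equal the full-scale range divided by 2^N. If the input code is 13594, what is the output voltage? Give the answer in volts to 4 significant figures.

2.240 V

Span = 2.7 V. LSB = 2.7 V / 2^14.
V_out = 0 + 13594 × (2.7/16384) V
      = 0 + 2.24022 = 2.24022 V.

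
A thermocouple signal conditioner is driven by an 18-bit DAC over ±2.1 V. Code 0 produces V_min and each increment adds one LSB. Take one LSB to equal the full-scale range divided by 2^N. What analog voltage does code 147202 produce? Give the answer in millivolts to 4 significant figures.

258.4 mV

Range = 2.1 − (-2.1) = 4.2 V. LSB = 4.2 V / 2^18.
Output = V_min + (147202/262144) × range = -2.1 + 0.561531 × 4.2 V
      = -2.1 V + 2.35843 V = 0.258430 V.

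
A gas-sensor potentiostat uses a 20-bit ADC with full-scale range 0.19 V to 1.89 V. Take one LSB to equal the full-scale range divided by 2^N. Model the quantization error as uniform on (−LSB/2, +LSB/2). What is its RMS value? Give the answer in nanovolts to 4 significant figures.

468.0 nV

Range = 1.89 − (0.19) = 1.7 V.
One LSB is 1.7 V / 1048576 = 1.62125 µV.
V_rms = LSB/√12 = 1.62125 µV / √12 = 468.0 nV.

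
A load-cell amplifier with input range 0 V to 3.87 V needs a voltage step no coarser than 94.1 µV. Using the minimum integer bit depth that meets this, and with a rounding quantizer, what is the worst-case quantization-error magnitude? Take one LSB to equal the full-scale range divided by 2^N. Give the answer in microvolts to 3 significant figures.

29.5 µV

Range is 3.87 V.
Need 2^N ≥ 3.87 V / 94.1 µV = 41130 → N_min = 16.
LSB = 3.87 V ÷ 2^16 = 3.87/65536 V = 59.052 µV.
Half an LSB is 29.5 µV.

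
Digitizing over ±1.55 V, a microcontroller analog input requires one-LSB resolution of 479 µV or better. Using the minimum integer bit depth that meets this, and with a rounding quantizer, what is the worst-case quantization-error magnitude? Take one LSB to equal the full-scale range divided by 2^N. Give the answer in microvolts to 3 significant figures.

189 µV

The full-scale span is 1.55 − (-1.55) = 3.1 V.
Required number of levels: 3.1/479 µV = 6471.8; smallest N with 2^N ≥ that is 13.
LSB = 3.1 V ÷ 2^13 = 3.1/8192 V = 378.42 µV.
|e|_max = LSB/2 = 189 µV.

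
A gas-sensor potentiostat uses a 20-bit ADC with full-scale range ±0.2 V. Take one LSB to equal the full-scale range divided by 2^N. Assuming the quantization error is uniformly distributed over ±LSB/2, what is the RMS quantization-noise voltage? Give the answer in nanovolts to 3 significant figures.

110 nV

Range = 0.2 − (-0.2) = 0.4 V.
Step size = 0.4/1048576 V = 381.47 nV.
RMS of a uniform error over width LSB is LSB/√12 = 110 nV.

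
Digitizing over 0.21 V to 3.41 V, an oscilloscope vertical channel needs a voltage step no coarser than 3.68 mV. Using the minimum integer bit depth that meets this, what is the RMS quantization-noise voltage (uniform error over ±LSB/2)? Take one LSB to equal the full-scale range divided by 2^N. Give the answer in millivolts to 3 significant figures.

Full-scale range = 3.41 V − (0.21 V) = 3.2 V.
Need 2^N ≥ 3.2 V / 3.68 mV = 869.6 → N_min = 10.
LSB = 3.2 V / 2^10 = 3.1250 mV.
RMS noise = LSB/√12 = 0.902 mV.

0.902 mV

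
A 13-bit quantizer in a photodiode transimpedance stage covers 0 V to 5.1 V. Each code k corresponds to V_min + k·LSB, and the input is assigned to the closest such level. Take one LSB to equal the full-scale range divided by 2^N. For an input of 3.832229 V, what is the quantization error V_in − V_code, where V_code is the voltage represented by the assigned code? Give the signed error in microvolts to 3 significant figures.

Range is 5.1 V. LSB = 5.1 V / 2^13 ≈ 0.6226 mV.
Position in LSBs: (3.832229 − (0)) × 8192/5.1 = 6155.6118; rounding gives k = 6156.
V_code = V_min + k × range/2^13 = 0 + 6156 × 5.1/8192 = 3.832470703 V.
Error = V_in − V_code = 3.832229 − (3.832470703) = −242 µV.

−242 µV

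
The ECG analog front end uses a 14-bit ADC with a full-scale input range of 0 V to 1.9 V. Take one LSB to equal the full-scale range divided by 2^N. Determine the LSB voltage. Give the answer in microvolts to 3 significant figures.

116 µV

V_FS = 1.9 V.
2^14 = 16384 levels.
LSB = 1.9 V ÷ 2^14 = 1.9/16384 V = 116 µV.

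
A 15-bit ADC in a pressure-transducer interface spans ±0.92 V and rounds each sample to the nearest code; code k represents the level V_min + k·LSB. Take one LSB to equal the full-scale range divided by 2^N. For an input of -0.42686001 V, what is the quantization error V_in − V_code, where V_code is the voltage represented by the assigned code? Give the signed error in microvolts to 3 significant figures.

+10.1 µV

Span: 0.92 V − (-0.92 V) = 1.84 V. LSB = 1.84 V / 2^15 ≈ 56.15 µV.
(-0.42686001 − (-0.92)) / LSB = 0.49313999 × 32768/1.84 = 8782.1800. Nearest integer: k = 8782.
V_code = V_min + k × range/2^15 = -0.92 + 8782 × 1.84/32768 = -0.42687011719 V.
Error = V_in − V_code = -0.42686001 − (-0.42687011719) = +10.1 µV.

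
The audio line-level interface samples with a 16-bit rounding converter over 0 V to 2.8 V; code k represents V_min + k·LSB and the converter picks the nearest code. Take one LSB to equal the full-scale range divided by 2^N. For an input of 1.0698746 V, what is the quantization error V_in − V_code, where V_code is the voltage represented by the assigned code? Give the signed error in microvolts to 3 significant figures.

+7.66 µV

Range is 2.8 V. LSB = 2.8 V / 2^16 ≈ 42.72 µV.
(V_in − V_min)/LSB = (1.0698746 − (0)) × 65536/2.8 = 25041.1792 → nearest code k = 25041.
V_code = 0 + (25041/65536) × 2.8 = 1.0698669434 V.
Error = V_in − V_code = 1.0698746 − (1.0698669434) = +7.66 µV.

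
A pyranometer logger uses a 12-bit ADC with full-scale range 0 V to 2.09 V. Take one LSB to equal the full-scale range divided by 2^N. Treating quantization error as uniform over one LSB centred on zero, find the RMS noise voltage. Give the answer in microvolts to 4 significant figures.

147.3 µV

Full-scale range = 2.09 V.
Step size = 2.09/4096 V = 0.510254 mV.
V_rms = LSB/√12 = 0.510254 mV / √12 = 147.3 µV.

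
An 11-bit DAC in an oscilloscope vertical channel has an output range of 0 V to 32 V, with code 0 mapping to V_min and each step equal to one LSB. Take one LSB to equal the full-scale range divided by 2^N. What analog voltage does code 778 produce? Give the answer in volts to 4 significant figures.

V_FS = 32 V. LSB = 32 V / 2^11.
V_out = 0 + 778 × (32/2048) V
      = 0 V + 12.1563 V = 12.1563 V.

12.16 V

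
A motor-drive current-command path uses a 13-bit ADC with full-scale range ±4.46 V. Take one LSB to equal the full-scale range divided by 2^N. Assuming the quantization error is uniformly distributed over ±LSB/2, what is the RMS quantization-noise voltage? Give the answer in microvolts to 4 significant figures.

314.3 µV

Span: 4.46 V − (-4.46 V) = 8.92 V.
LSB = 8.92 V / 2^13 = 1.08887 mV.
For a uniform distribution on [−LSB/2, +LSB/2], V_rms = LSB/√12 = 1.08887 mV/3.4641 = 314.3 µV.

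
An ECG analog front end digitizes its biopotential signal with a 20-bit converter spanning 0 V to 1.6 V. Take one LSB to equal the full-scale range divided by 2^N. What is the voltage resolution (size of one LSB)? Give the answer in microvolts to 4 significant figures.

1.526 µV

Span = 1.6 V.
Number of codes = 2^20 = 1048576.
One LSB is 1.6 V / 1048576 = 1.526 µV.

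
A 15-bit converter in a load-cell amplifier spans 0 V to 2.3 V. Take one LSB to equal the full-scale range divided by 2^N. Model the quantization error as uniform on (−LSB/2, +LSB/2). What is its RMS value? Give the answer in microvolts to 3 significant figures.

20.3 µV

Full-scale range = 2.3 V.
One LSB is 2.3 V / 32768 = 70.190 µV.
V_rms = LSB/√12 = 70.190 µV / √12 = 20.3 µV.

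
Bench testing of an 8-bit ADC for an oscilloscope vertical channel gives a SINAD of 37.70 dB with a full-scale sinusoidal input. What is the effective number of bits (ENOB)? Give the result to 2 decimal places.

Inverting SNR = 6.02 N + 1.76: N_eff = (37.70 − 1.76)/6.02 = 5.9701.

5.97 bits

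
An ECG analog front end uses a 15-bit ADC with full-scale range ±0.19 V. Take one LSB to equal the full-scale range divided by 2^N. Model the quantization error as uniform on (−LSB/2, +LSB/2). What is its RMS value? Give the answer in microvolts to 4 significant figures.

3.348 µV

Full-scale range = 0.19 V − (-0.19 V) = 0.38 V.
LSB = 0.38 V ÷ 2^15 = 0.38/32768 V = 11.5967 µV.
σ_q = LSB/√12 = 11.5967 µV/3.4641 = 3.348 µV.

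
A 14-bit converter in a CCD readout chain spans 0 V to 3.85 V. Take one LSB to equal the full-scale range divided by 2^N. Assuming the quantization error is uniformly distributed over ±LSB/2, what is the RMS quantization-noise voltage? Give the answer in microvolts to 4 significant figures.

Span = 3.85 V.
LSB = 3.85 V / 2^14 = 234.985 µV.
σ_q = LSB/√12 = 234.985 µV/3.4641 = 67.83 µV.

67.83 µV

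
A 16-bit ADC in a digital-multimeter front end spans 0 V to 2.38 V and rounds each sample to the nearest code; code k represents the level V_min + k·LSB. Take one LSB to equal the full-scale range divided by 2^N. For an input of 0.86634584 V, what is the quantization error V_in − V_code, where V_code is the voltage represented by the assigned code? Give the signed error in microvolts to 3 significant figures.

V_FS = 2.38 V. LSB = 2.38 V / 2^16 ≈ 36.32 µV.
(V_in − V_min)/LSB = (0.86634584 − (0)) × 65536/2.38 = 23855.8155 → nearest code k = 23856.
Reconstructed level: 0 + 23856 × 2.38/65536 V = 0.86635253906 V.
e = 0.86634584 − (0.86635253906) = −6.70 µV.

−6.70 µV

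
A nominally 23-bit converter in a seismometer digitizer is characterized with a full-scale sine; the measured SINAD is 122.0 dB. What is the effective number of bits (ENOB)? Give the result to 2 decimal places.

ENOB = (SINAD − 1.76) / 6.02 = (122.0 − 1.76) / 6.02 = 120.24 / 6.02 = 19.9734.

19.97 bits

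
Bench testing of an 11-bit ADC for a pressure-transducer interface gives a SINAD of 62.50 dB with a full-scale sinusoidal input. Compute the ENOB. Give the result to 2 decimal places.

ENOB = (62.50 − 1.76)/6.02 = 10.0897 bits.

10.09 bits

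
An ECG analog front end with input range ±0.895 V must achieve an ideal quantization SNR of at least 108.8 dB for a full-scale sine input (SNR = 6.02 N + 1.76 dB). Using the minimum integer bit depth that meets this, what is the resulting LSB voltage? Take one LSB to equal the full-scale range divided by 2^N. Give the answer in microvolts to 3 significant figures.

6.83 µV

Range = 0.895 − (-0.895) = 1.79 V.
N ≥ (108.8 − 1.76)/6.02 = 17.781 → N_min = 18.
One LSB is 1.79 V / 262144 = 6.83 µV.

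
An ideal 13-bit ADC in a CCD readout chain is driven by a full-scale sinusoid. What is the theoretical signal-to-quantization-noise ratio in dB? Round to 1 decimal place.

Ideal quantization SNR: 6.02 × 13 + 1.76 dB = 80.0 dB.

80.0 dB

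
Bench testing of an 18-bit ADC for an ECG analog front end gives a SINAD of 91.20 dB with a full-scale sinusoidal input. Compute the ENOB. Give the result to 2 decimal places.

Inverting SNR = 6.02 N + 1.76: N_eff = (91.20 − 1.76)/6.02 = 14.8571.

14.86 bits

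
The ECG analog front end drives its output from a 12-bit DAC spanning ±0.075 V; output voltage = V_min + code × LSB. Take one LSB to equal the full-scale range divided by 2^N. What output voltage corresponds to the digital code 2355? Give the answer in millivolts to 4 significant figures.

The full-scale span is 0.075 − (-0.075) = 0.15 V. LSB = 0.15 V / 2^12.
Output = V_min + (2355/4096) × range = -0.075 + 0.574951 × 0.15 V
      = -0.075 + 0.0862427 = 0.0112427 V.

11.24 mV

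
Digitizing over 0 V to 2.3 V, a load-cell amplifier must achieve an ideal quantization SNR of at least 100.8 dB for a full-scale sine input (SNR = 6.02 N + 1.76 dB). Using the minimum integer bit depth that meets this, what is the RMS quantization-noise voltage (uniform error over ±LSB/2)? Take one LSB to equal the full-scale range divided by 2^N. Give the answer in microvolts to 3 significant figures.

5.07 µV

Full-scale range = 2.3 V.
Required N = ⌈(100.8 − 1.76)/6.02⌉ = ⌈16.452⌉ = 17.
Step size = 2.3/131072 V = 17.548 µV.
RMS noise = LSB/√12 = 5.07 µV.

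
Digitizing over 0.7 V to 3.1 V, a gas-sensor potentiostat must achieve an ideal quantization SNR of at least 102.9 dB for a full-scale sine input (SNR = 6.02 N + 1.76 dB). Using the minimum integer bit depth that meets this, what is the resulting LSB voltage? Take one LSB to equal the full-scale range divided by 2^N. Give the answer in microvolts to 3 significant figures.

18.3 µV

Full-scale range = 3.1 V − (0.7 V) = 2.4 V.
Solving 6.02 N ≥ 102.9 − 1.76: N ≥ 16.801. Round up → N = 17.
LSB = 2.4 V ÷ 2^17 = 2.4/131072 V = 18.3 µV.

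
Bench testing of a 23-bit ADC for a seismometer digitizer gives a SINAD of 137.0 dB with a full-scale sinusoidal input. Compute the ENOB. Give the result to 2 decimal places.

ENOB = (137.0 − 1.76)/6.02 = 22.4651 bits.

22.47 bits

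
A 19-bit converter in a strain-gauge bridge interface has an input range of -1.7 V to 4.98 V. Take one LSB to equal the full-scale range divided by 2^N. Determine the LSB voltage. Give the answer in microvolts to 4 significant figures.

Span: 4.98 V − (-1.7 V) = 6.68 V.
There are 2^19 = 524288 steps.
One LSB is 6.68 V / 524288 = 12.74 µV.

12.74 µV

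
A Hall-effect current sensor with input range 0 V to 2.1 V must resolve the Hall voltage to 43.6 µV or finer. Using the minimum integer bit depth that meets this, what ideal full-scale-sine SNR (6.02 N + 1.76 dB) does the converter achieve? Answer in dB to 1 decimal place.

Span = 2.1 V.
2.1 V / 43.6 µV = 48170. Since 2^15 = 32768 and 2^16 = 65536, N = 16.
Ideal SNR at N = 16: 6.02·16 + 1.76 = 98.1 dB.

98.1 dB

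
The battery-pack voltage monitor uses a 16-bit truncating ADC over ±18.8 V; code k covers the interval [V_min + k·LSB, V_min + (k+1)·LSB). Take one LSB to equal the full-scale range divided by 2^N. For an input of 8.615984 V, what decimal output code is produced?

47785

Span: 18.8 V − (-18.8 V) = 37.6 V. LSB = 37.6 V / 2^16 ≈ 0.5737 mV.
(V_in − V_min) × 2^16/range = (8.615984 − (-18.8)) × 65536/37.6 = 47785.477.
Floor → code = 47785.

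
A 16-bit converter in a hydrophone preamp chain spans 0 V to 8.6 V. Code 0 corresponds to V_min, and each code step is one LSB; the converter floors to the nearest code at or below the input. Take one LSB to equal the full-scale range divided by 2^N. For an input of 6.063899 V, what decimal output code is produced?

Span = 8.6 V. LSB = 8.6 V / 2^16 ≈ 131.2 µV.
V_in − V_min = 6.063899 − (0) = 6.063899 V.
Divide by LSB: 6.063899 × 65536/8.6 = 46209.7308.
Truncating gives code 46209.

46209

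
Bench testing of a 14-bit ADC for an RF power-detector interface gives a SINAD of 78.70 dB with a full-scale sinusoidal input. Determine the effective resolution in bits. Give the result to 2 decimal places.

ENOB = (SINAD − 1.76) / 6.02 = (78.70 − 1.76) / 6.02 = 76.94 / 6.02 = 12.7807.

12.78 bits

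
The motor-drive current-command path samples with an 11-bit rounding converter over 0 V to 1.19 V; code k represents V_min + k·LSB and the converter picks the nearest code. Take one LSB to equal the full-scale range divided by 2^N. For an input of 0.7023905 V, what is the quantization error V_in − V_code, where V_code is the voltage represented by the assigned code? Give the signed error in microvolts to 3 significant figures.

Span = 1.19 V. LSB = 1.19 V / 2^11 ≈ 0.5811 mV.
(V_in − V_min)/LSB = (0.7023905 − (0)) × 2048/1.19 = 1208.8200 → nearest code k = 1209.
V_code = 0 + (1209/2048) × 1.19 = 0.7024951172 V.
Error = V_in − V_code = 0.7023905 − (0.7024951172) = −105 µV.

−105 µV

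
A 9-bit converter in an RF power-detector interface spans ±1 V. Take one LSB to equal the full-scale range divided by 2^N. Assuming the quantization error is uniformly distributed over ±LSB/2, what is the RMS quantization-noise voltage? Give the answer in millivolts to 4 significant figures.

Span: 1 V − (-1 V) = 2 V.
LSB = 2 V / 2^9 = 3.90625 mV.
For a uniform distribution on [−LSB/2, +LSB/2], V_rms = LSB/√12 = 3.90625 mV/3.4641 = 1.128 mV.

1.128 mV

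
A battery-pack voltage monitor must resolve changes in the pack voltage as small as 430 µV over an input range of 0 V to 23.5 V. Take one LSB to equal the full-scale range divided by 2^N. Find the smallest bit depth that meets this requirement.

16 bits

Span = 23.5 V.
23.5 V / 430 µV = 54650. Since 2^15 = 32768 and 2^16 = 65536, N = 16.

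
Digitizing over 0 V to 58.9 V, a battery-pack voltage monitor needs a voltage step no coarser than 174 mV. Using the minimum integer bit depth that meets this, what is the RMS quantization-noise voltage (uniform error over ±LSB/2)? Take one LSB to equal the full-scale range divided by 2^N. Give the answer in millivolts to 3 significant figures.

33.2 mV

Range is 58.9 V.
Required number of levels: 58.9/174 mV = 338.51; smallest N with 2^N ≥ that is 9.
Step size = 58.9/512 V = 115.04 mV.
V_rms = LSB/√12 = 33.2 mV.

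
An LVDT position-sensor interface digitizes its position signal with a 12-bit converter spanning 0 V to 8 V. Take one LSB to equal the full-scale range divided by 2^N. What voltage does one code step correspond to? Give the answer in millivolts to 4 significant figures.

Range is 8 V.
2^12 = 4096 levels.
Step size = 8/4096 V = 1.953 mV.

1.953 mV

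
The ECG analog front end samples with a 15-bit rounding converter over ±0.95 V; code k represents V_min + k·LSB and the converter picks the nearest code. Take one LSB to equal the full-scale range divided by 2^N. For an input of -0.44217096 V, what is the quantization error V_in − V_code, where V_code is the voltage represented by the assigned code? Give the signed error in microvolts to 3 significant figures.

Range = 0.95 − (-0.95) = 1.9 V. LSB = 1.9 V / 2^15 ≈ 57.98 µV.
Position in LSBs: (-0.44217096 − (-0.95)) × 32768/1.9 = 8758.1800; rounding gives k = 8758.
V_code = V_min + k × range/2^15 = -0.95 + 8758 × 1.9/32768 = -0.44218139648 V.
e = -0.44217096 − (-0.44218139648) = +10.4 µV.

+10.4 µV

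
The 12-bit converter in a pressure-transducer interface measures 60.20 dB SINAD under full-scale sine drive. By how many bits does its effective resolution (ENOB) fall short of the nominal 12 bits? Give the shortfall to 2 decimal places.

Effective bits = (60.20 − 1.76)/6.02 = 9.7076.
Shortfall = 12 − 9.7076 = 2.2924 bits.

2.29 bits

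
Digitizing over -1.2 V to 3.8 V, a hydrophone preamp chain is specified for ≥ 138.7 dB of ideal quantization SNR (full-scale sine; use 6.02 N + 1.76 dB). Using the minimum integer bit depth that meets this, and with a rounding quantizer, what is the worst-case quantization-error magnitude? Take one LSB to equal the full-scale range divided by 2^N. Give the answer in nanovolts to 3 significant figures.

298 nV

The full-scale span is 3.8 − (-1.2) = 5 V.
Required N = ⌈(138.7 − 1.76)/6.02⌉ = ⌈22.748⌉ = 23.
LSB = 5 V / 2^23 = 0.59605 µV.
Max error for round-to-nearest is LSB/2 = 298 nV.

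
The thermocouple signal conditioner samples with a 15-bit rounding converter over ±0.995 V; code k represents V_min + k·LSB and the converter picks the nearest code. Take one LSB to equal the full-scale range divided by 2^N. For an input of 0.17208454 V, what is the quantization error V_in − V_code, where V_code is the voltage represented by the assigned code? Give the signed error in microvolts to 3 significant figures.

−24.2 µV

Full-scale range = 0.995 V − (-0.995 V) = 1.99 V. LSB = 1.99 V / 2^15 ≈ 60.73 µV.
Position in LSBs: (0.17208454 − (-0.995)) × 32768/1.99 = 19217.6011; rounding gives k = 19218.
V_code = V_min + k × range/2^15 = -0.995 + 19218 × 1.99/32768 = 0.17210876465 V.
e = 0.17208454 − (0.17210876465) = −24.2 µV.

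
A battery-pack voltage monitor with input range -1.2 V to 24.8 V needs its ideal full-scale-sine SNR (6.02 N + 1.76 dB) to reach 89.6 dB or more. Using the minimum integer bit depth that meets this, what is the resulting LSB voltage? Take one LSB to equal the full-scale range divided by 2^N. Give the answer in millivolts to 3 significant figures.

0.793 mV

Span: 24.8 V − (-1.2 V) = 26 V.
N ≥ (89.6 − 1.76)/6.02 = 14.591 → N_min = 15.
One LSB is 26 V / 32768 = 0.793 mV.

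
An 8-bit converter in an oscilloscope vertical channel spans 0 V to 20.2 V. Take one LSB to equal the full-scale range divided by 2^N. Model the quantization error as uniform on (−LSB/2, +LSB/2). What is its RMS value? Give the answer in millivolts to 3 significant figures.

V_FS = 20.2 V.
Step size = 20.2/256 V = 78.906 mV.
σ_q = LSB/√12 = 78.906 mV/3.4641 = 22.8 mV.

22.8 mV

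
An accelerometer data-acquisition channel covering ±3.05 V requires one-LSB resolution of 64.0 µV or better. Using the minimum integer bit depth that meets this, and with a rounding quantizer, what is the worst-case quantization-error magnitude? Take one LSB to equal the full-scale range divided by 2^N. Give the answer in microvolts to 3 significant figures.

23.3 µV

Full-scale range = 3.05 V − (-3.05 V) = 6.1 V.
6.1 V / 64.0 µV = 95310. Since 2^16 = 65536 and 2^17 = 131072, N = 17.
Step size = 6.1/131072 V = 46.539 µV.
Max error for round-to-nearest is LSB/2 = 23.3 µV.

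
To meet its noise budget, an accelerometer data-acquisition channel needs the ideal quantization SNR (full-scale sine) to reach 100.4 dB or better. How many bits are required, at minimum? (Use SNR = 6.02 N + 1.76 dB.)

17 bits

N ≥ (100.4 − 1.76)/6.02 = 16.385 → N_min = 17.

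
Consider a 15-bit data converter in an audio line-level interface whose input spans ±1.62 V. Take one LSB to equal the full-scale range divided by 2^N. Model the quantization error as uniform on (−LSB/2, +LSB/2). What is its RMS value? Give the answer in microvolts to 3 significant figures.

Full-scale range = 1.62 V − (-1.62 V) = 3.24 V.
One LSB is 3.24 V / 32768 = 98.877 µV.
V_rms = LSB/√12 = 98.877 µV / √12 = 28.5 µV.

28.5 µV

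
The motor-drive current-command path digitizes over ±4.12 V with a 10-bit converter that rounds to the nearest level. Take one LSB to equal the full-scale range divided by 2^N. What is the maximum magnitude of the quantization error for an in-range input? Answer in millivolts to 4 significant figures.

4.023 mV

The full-scale span is 4.12 − (-4.12) = 8.24 V.
One LSB is 8.24 V / 1024 = 8.04688 mV.
A rounding quantizer has |error| ≤ LSB/2 = 4.023 mV.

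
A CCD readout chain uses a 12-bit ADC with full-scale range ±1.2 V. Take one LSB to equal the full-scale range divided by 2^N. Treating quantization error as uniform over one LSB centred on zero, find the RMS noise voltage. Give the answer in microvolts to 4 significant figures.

The full-scale span is 1.2 − (-1.2) = 2.4 V.
LSB = 2.4 V / 2^12 = 0.585938 mV.
RMS of a uniform error over width LSB is LSB/√12 = 169.1 µV.

169.1 µV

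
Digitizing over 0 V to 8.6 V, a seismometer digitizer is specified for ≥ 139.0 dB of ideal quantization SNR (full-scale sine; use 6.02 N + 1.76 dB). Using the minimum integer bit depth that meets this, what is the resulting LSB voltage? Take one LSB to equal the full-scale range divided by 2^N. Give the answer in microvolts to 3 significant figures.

V_FS = 8.6 V.
Solving 6.02 N ≥ 139.0 − 1.76: N ≥ 22.797. Round up → N = 23.
LSB = 8.6 V / 2^23 = 1.03 µV.

1.03 µV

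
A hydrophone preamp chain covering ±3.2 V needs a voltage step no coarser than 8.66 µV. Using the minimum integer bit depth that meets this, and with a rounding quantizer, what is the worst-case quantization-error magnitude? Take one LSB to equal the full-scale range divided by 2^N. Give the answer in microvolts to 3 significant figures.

3.05 µV

The full-scale span is 3.2 − (-3.2) = 6.4 V.
Need 2^N ≥ 6.4 V / 8.66 µV = 739000 → N_min = 20.
LSB = 6.4 V / 2^20 = 6.1035 µV.
Max error for round-to-nearest is LSB/2 = 3.05 µV.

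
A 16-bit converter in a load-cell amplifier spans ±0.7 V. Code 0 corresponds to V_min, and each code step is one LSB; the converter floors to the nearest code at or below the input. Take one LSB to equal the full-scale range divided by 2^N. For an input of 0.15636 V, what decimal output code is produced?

Span: 0.7 V − (-0.7 V) = 1.4 V. LSB = 1.4 V / 2^16 ≈ 21.36 µV.
V_in − V_min = 0.15636 − (-0.7) = 0.85636 V.
Divide by LSB: 0.85636 × 65536/1.4 = 40087.4350.
Truncating gives code 40087.

40087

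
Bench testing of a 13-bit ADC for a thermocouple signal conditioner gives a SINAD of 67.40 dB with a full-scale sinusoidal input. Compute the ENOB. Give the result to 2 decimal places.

10.90 bits

ENOB = (SINAD − 1.76) / 6.02 = (67.40 − 1.76) / 6.02 = 65.64 / 6.02 = 10.9037.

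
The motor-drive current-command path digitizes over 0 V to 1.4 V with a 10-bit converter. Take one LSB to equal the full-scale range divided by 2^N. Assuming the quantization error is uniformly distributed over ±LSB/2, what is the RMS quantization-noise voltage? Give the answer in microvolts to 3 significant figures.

Span = 1.4 V.
Step size = 1.4/1024 V = 1.3672 mV.
RMS of a uniform error over width LSB is LSB/√12 = 395 µV.

395 µV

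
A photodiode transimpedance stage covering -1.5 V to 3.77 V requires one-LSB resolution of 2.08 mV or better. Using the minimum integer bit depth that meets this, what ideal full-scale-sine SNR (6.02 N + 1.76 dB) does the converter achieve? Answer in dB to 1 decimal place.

Full-scale range = 3.77 V − (-1.5 V) = 5.27 V.
Levels needed ≥ 5.27/2.08 mV = 2534. 2^12 = 4096 suffices, so N_min = 12.
6.02(12) + 1.76 = 74.00 dB.

74.0 dB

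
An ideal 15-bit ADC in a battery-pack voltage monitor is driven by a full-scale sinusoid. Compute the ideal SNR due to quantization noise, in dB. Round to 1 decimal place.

SNR = 6.02·15 + 1.76 = 92.06 dB.

92.1 dB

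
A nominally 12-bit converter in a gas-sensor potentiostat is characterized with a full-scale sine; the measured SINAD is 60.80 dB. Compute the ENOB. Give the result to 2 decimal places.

ENOB = (SINAD − 1.76) / 6.02 = (60.80 − 1.76) / 6.02 = 59.04 / 6.02 = 9.8073.

9.81 bits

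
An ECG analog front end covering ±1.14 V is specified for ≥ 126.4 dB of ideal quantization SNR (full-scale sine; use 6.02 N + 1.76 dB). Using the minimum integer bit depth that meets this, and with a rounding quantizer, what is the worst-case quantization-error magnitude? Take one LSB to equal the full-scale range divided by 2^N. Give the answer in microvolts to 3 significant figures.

0.544 µV

The full-scale span is 1.14 − (-1.14) = 2.28 V.
N ≥ (126.4 − 1.76)/6.02 = 20.704 → N_min = 21.
One LSB is 2.28 V / 2097152 = 1.0872 µV.
Half an LSB is 0.544 µV.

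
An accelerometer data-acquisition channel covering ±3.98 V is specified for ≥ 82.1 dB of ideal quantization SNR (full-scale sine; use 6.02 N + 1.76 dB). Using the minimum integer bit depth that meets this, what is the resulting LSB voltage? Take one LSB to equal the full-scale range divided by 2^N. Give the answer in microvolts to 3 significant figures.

Range = 3.98 − (-3.98) = 7.96 V.
N ≥ (82.1 − 1.76)/6.02 = 13.346 → N_min = 14.
Step size = 7.96/16384 V = 486 µV.

486 µV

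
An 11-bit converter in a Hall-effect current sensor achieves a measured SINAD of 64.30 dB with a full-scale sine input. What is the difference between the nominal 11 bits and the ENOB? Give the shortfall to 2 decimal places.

Effective bits = (64.30 − 1.76)/6.02 = 10.3887.
11 − 10.3887 = 0.61 bits below nominal.

0.61 bits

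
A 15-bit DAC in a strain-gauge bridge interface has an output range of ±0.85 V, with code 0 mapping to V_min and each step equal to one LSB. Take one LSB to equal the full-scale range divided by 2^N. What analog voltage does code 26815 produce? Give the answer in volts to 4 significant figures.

0.5412 V

The full-scale span is 0.85 − (-0.85) = 1.7 V. LSB = 1.7 V / 2^15.
Output = V_min + (26815/32768) × range = -0.85 + 0.818329 × 1.7 V
      = -0.85 + 1.39116 = 0.541159 V.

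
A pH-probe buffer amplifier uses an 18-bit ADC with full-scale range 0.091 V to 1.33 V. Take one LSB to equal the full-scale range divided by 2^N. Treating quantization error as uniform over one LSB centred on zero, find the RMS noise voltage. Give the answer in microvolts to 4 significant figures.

1.364 µV

Full-scale range = 1.33 V − (0.091 V) = 1.239 V.
One LSB is 1.239 V / 262144 = 4.72641 µV.
For a uniform distribution on [−LSB/2, +LSB/2], V_rms = LSB/√12 = 4.72641 µV/3.4641 = 1.364 µV.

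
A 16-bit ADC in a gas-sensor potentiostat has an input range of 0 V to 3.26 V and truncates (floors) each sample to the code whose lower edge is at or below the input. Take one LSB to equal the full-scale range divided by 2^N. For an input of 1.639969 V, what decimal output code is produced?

Range is 3.26 V. LSB = 3.26 V / 2^16 ≈ 49.74 µV.
code = ⌊(V_in − V_min)/LSB⌋ = ⌊(V_in − V_min) × 2^16 / range⌋
     = ⌊(1.639969 − (0)) × 65536 / 3.26⌋ = ⌊1.639969 × 65536/3.26⌋
     = ⌊32968.407⌋ = 32968.

32968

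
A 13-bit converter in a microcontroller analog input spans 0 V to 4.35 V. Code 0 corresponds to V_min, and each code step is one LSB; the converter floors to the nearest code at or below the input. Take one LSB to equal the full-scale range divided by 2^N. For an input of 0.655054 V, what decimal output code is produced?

1233

Span = 4.35 V. LSB = 4.35 V / 2^13 ≈ 0.5310 mV.
code = ⌊(V_in − V_min)/LSB⌋ = ⌊(V_in − V_min) × 2^13 / range⌋
     = ⌊(0.655054 − (0)) × 8192 / 4.35⌋ = ⌊0.655054 × 8192/4.35⌋
     = ⌊1233.610⌋ = 1233.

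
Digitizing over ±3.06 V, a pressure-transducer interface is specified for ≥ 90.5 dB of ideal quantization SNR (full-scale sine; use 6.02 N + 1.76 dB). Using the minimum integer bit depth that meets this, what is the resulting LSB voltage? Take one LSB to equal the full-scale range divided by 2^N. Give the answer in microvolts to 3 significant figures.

Full-scale range = 3.06 V − (-3.06 V) = 6.12 V.
Solving 6.02 N ≥ 90.5 − 1.76: N ≥ 14.741. Round up → N = 15.
LSB = 6.12 V / 2^15 = 187 µV.

187 µV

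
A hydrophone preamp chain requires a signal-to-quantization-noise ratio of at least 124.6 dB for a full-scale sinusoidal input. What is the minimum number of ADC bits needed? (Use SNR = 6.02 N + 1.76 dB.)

Solving 6.02 N ≥ 124.6 − 1.76: N ≥ 20.405. Round up → N = 21.

21 bits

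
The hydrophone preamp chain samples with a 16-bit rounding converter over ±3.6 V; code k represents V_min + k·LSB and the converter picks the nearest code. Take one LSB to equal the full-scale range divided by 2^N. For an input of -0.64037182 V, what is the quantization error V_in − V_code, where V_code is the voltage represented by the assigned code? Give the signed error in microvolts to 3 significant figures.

+21.2 µV

Range = 3.6 − (-3.6) = 7.2 V. LSB = 7.2 V / 2^16 ≈ 109.9 µV.
(-0.64037182 − (-3.6)) / LSB = 2.95962818 × 65536/7.2 = 26939.1934. Nearest integer: k = 26939.
Reconstructed level: -3.6 + 26939 × 7.2/65536 V = -0.64039306641 V.
e = -0.64037182 − (-0.64039306641) = +21.2 µV.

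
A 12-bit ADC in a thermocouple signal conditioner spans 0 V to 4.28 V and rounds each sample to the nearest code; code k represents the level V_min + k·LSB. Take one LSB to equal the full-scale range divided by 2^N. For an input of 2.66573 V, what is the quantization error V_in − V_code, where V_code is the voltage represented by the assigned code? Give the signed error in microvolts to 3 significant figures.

+134 µV

Span = 4.28 V. LSB = 4.28 V / 2^12 ≈ 1.045 mV.
(V_in − V_min)/LSB = (2.66573 − (0)) × 4096/4.28 = 2551.1285 → nearest code k = 2551.
V_code = V_min + k × range/2^12 = 0 + 2551 × 4.28/4096 = 2.665595703 V.
e = 2.66573 − (2.665595703) = +134 µV.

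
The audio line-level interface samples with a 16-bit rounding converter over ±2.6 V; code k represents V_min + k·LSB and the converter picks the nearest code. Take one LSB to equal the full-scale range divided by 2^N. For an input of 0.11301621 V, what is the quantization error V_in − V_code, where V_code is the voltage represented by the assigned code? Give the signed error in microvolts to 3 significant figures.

The full-scale span is 2.6 − (-2.6) = 5.2 V. LSB = 5.2 V / 2^16 ≈ 79.35 µV.
(0.11301621 − (-2.6)) / LSB = 2.71301621 × 65536/5.2 = 34192.3520. Nearest integer: k = 34192.
Reconstructed level: -2.6 + 34192 × 5.2/65536 V = 0.11298828125 V.
Error = V_in − V_code = 0.11301621 − (0.11298828125) = +27.9 µV.

+27.9 µV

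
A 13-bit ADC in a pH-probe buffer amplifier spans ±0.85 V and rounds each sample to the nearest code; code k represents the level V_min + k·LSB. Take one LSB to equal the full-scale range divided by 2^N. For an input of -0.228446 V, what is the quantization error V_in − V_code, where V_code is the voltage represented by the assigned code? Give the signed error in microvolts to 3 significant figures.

+33.0 µV

Range = 0.85 − (-0.85) = 1.7 V. LSB = 1.7 V / 2^13 ≈ 207.5 µV.
Position in LSBs: (-0.228446 − (-0.85)) × 8192/1.7 = 2995.1590; rounding gives k = 2995.
V_code = -0.85 + (2995/8192) × 1.7 = -0.2284790039 V.
V_in − V_code = -0.228446 − (-0.2284790039) = +33.0 µV.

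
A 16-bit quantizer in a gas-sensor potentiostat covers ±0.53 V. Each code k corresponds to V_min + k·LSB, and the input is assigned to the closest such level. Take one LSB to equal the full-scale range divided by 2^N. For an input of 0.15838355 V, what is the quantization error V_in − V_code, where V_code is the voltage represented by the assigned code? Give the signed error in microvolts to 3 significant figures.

+4.64 µV

The full-scale span is 0.53 − (-0.53) = 1.06 V. LSB = 1.06 V / 2^16 ≈ 16.17 µV.
(0.15838355 − (-0.53)) / LSB = 0.68838355 × 65536/1.06 = 42560.2871. Nearest integer: k = 42560.
V_code = -0.53 + (42560/65536) × 1.06 = 0.15837890625 V.
V_in − V_code = 0.15838355 − (0.15837890625) = +4.64 µV.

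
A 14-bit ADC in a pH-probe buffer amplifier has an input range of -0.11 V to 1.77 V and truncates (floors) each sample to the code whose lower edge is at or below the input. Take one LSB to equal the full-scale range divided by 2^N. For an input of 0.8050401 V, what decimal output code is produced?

7974

Full-scale range = 1.77 V − (-0.11 V) = 1.88 V. LSB = 1.88 V / 2^14 ≈ 114.7 µV.
code = ⌊(V_in − V_min)/LSB⌋ = ⌊(V_in − V_min) × 2^14 / range⌋
     = ⌊(0.8050401 − (-0.11)) × 16384 / 1.88⌋ = ⌊0.9150401 × 16384/1.88⌋
     = ⌊7974.477⌋ = 7974.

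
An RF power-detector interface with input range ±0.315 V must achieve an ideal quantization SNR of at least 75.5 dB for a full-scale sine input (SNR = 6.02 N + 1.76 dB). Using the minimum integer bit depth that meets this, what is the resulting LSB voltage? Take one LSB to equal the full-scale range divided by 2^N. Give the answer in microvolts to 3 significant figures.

The full-scale span is 0.315 − (-0.315) = 0.63 V.
Solving 6.02 N ≥ 75.5 − 1.76: N ≥ 12.249. Round up → N = 13.
Step size = 0.63/8192 V = 76.9 µV.

76.9 µV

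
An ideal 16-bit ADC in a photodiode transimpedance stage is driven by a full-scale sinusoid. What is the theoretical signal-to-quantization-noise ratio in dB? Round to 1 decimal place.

98.1 dB

For an ideal N-bit converter with full-scale sine input, SNR = 6.02 N + 1.76 dB. SNR = 6.02 × 16 + 1.76 = 96.32 + 1.76 = 98.08 dB.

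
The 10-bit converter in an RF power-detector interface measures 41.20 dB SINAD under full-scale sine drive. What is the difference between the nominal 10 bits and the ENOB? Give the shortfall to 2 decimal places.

3.45 bits

ENOB = (SINAD − 1.76)/6.02 = (41.20 − 1.76)/6.02 = 6.5515 bits.
10 − 6.5515 = 3.45 bits below nominal.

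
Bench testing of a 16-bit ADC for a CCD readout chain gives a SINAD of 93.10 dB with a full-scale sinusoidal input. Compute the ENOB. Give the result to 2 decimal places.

15.17 bits

ENOB = (93.10 − 1.76)/6.02 = 15.1728 bits.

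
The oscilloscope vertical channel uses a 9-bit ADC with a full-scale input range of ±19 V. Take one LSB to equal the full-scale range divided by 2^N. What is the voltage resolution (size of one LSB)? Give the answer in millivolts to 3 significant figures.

The full-scale span is 19 − (-19) = 38 V.
Number of codes = 2^9 = 512.
LSB = 38 V / 2^9 = 74.2 mV.

74.2 mV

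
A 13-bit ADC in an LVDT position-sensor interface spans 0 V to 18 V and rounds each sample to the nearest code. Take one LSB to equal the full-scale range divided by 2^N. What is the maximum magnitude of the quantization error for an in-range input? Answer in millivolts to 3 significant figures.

Range is 18 V.
LSB = 18 V / 2^13 = 2.1973 mV.
|e|_max = LSB/2 = 1.10 mV.

1.10 mV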